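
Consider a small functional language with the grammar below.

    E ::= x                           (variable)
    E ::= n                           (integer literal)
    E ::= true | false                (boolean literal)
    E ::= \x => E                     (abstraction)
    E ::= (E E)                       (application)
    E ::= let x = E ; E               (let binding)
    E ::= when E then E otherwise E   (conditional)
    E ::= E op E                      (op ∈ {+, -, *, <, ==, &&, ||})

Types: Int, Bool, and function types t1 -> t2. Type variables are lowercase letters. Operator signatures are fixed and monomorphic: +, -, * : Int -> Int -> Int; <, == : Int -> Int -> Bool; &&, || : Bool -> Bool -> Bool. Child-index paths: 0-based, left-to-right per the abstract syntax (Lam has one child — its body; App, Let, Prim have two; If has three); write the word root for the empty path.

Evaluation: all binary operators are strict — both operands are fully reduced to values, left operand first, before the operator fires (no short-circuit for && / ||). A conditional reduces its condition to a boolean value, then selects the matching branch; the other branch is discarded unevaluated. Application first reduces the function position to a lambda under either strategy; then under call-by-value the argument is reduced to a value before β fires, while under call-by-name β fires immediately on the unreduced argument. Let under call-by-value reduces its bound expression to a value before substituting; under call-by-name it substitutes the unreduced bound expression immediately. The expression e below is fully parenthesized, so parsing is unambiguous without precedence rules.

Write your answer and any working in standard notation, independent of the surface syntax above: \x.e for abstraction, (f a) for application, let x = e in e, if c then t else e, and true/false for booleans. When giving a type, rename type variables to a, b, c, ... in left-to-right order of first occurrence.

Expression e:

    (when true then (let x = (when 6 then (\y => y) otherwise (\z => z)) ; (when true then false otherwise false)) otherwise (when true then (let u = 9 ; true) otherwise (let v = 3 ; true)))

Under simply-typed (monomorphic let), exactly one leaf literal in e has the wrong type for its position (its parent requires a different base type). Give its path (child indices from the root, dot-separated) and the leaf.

Working:
  unify Bool ~ Bool
  unify Int ~ Bool
  FAIL: mismatch Int ~ Bool

Answer: 1.0.0 : 6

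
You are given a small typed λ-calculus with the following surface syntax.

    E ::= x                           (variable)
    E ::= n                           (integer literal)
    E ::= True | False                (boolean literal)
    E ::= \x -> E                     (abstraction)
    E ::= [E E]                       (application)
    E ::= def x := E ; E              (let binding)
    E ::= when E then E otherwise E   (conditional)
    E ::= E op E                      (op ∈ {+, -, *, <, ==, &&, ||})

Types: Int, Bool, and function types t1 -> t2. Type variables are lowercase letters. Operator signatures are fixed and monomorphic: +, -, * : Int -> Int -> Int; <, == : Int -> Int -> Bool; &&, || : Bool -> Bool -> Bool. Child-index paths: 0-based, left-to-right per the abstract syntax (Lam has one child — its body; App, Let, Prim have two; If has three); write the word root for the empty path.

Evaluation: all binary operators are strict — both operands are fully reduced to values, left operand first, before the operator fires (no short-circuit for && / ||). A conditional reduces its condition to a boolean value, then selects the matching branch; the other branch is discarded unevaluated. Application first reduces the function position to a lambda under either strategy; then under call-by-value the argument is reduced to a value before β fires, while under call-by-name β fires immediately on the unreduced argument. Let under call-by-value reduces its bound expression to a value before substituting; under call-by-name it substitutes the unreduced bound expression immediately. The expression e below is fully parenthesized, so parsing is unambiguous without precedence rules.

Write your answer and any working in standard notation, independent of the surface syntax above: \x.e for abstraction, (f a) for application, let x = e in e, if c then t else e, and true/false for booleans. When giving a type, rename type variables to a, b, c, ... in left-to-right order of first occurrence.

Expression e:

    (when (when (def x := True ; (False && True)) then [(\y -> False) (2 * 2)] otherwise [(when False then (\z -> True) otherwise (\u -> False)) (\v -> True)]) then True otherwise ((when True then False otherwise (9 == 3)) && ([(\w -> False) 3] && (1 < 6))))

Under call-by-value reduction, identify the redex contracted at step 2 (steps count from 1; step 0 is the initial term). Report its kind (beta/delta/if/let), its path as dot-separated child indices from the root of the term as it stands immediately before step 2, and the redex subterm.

Trace:
step 0: (if (if (let x = true in (false && true)) then ((\y.false) (2 * 2)) else ((if false then (\z.true) else (\u.false)) (\v.true))) then true else ((if true then false else (9 == 3)) && (((\w.false) 3) && (1 < 6))))
step 1: [let@0.0] (if (if (false && true) then ((\y.false) (2 * 2)) else ((if false then (\z.true) else (\u.false)) (\v.true))) then true else ((if true then false else (9 == 3)) && (((\w.false) 3) && (1 < 6))))
step 2: [delta@0.0] (if (if false then ((\y.false) (2 * 2)) else ((if false then (\z.true) else (\u.false)) (\v.true))) then true else ((if true then false else (9 == 3)) && (((\w.false) 3) && (1 < 6))))

Answer: delta at 0.0 : (false && true)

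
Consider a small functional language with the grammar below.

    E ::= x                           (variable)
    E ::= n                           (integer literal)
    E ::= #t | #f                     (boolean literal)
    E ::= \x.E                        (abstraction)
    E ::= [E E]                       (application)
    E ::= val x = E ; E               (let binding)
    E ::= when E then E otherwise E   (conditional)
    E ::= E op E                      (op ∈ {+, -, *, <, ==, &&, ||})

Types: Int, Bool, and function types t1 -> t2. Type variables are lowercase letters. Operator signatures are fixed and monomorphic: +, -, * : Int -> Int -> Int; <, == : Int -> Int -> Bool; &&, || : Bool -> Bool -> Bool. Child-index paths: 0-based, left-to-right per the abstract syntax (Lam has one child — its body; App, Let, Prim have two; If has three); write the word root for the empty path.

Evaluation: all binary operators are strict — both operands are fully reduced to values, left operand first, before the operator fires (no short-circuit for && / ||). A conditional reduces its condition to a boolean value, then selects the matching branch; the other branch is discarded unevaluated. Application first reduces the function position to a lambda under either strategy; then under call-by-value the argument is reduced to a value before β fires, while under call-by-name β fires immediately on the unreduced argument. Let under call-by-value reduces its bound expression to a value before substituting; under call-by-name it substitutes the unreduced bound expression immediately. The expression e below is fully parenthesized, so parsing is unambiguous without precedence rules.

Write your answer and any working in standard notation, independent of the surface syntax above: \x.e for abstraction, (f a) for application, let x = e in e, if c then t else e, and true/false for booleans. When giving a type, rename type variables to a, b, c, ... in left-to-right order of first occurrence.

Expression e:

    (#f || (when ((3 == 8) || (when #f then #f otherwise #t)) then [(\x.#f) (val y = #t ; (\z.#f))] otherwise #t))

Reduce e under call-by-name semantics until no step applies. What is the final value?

Answer: false

Derivation:
step 0: (false || (if ((3 == 8) || (if false then false else true)) then ((\x.false) (let y = true in (\z.false))) else true))
step 1: [delta@1.0.0] (false || (if (false || (if false then false else true)) then ((\x.false) (let y = true in (\z.false))) else true))
step 2: [if@1.0.1] (false || (if (false || true) then ((\x.false) (let y = true in (\z.false))) else true))
step 3: [delta@1.0] (false || (if true then ((\x.false) (let y = true in (\z.false))) else true))
step 4: [if@1] (false || ((\x.false) (let y = true in (\z.false))))
step 5: [beta@1] (false || false)
step 6: [delta@root] false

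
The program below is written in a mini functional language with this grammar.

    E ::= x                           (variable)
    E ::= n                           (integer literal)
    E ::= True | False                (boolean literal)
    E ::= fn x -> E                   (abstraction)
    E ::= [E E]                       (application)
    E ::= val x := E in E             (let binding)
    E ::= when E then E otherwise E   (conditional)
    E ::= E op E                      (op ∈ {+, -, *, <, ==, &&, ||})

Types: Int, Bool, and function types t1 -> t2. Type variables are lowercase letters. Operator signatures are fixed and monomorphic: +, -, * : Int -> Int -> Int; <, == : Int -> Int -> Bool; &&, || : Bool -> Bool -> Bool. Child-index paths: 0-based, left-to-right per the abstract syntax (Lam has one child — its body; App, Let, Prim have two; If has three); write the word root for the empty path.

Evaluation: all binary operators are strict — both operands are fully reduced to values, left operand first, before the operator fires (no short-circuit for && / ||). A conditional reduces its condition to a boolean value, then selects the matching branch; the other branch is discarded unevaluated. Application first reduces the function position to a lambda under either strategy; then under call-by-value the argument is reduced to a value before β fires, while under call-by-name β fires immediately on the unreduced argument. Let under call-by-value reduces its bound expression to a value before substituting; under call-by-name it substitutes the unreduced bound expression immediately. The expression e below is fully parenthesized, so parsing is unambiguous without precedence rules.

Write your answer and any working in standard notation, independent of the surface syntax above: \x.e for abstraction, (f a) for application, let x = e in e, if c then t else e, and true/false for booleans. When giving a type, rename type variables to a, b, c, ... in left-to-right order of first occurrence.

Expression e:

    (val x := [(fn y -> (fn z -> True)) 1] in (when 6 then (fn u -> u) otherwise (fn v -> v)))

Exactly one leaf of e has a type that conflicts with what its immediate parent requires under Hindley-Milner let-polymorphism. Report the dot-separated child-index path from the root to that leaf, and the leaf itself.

Answer: 1.0 : 6

Derivation:
\z._ : b -> Bool
\y._ : a -> b -> Bool
  unify a -> b -> Bool ~ Int -> c
  unify a ~ Int
  unify b -> Bool ~ c
_ _ : b -> Bool
let x : forall. b -> Bool
  unify Int ~ Bool
  FAIL: mismatch Int ~ Bool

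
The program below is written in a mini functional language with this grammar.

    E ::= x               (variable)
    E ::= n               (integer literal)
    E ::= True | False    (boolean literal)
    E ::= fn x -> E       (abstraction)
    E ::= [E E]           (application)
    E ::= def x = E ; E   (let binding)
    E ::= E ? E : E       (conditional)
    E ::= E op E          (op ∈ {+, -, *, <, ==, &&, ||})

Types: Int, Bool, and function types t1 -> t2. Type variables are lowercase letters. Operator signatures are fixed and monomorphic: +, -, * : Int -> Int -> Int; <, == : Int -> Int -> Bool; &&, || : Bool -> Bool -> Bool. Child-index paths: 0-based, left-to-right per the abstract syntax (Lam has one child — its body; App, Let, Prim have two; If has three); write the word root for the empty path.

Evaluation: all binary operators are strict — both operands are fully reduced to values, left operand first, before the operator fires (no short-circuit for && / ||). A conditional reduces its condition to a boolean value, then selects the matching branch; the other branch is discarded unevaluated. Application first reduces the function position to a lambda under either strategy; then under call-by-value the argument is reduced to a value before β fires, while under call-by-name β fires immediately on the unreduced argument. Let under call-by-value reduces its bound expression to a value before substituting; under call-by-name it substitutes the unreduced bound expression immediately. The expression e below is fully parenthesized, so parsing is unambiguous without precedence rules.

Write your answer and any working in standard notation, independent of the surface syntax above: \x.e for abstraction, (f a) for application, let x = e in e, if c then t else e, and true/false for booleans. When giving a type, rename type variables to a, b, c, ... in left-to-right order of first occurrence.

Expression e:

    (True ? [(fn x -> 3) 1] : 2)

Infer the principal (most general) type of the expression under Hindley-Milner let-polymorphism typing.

Answer: Int

Trace:
  unify Bool ~ Bool
\x._ : a -> Int
  unify a -> Int ~ Int -> b
  unify a ~ Int
  unify Int ~ b
_ _ : Int
  unify Int ~ Int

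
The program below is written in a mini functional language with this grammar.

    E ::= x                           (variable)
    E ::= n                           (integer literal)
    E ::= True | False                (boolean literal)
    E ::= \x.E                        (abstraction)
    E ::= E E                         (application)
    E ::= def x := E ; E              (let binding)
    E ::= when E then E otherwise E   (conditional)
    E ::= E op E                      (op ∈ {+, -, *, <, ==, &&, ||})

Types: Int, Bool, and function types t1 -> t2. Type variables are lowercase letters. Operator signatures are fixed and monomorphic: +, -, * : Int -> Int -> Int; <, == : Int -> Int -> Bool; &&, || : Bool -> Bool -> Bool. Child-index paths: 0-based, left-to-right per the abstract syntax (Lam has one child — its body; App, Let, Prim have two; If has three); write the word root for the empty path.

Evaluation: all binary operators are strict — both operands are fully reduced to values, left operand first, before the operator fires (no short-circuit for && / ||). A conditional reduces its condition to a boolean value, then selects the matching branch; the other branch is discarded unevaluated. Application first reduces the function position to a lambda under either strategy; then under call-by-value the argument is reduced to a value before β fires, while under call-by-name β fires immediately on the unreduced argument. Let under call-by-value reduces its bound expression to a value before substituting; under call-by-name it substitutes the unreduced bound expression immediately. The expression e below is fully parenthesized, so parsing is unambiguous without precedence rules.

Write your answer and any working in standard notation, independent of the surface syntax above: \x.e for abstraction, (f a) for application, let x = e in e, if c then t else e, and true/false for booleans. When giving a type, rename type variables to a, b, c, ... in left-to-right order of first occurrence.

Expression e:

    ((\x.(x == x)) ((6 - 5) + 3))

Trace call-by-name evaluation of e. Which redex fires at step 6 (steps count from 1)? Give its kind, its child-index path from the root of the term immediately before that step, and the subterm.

Working:
step 0: ((\x.(x == x)) ((6 - 5) + 3))
step 1: [beta@root] (((6 - 5) + 3) == ((6 - 5) + 3))
step 2: [delta@0.0] ((1 + 3) == ((6 - 5) + 3))
step 3: [delta@0] (4 == ((6 - 5) + 3))
step 4: [delta@1.0] (4 == (1 + 3))
step 5: [delta@1] (4 == 4)
step 6: [delta@root] true

Answer: delta at root : (4 == 4)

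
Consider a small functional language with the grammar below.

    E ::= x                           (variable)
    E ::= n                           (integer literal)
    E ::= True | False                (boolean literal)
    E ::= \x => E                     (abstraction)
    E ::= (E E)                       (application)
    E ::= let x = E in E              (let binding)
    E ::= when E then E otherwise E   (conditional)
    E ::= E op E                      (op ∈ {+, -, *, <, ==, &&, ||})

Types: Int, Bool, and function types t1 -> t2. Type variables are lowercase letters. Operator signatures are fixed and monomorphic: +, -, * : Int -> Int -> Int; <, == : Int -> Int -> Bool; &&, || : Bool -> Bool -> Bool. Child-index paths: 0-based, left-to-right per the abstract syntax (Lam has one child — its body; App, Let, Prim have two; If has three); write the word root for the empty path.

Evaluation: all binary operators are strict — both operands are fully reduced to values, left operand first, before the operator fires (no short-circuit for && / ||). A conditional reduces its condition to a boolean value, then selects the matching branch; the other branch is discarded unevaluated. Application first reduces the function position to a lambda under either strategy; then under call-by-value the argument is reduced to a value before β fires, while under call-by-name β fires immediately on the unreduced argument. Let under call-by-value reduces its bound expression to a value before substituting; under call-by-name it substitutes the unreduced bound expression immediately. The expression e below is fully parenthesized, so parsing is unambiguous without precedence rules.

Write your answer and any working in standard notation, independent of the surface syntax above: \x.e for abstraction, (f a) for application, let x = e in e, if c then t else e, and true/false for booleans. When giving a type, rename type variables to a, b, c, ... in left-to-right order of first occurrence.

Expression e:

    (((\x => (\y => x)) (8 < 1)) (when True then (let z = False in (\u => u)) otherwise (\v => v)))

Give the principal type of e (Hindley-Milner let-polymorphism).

Derivation:
x : a
\y._ : b -> a
\x._ : a -> b -> a
  unify Int ~ Int
  unify Int ~ Int
  unify a -> b -> a ~ Bool -> c
  unify a ~ Bool
  unify b -> Bool ~ c
_ _ : b -> Bool
  unify Bool ~ Bool
let z : Bool
u : d
\u._ : d -> d
v : e
\v._ : e -> e
  unify d -> d ~ e -> e
  unify d ~ e
  unify e ~ e
  unify b -> Bool ~ (e -> e) -> f
  unify b ~ e -> e
  unify Bool ~ f
_ _ : Bool

Answer: Bool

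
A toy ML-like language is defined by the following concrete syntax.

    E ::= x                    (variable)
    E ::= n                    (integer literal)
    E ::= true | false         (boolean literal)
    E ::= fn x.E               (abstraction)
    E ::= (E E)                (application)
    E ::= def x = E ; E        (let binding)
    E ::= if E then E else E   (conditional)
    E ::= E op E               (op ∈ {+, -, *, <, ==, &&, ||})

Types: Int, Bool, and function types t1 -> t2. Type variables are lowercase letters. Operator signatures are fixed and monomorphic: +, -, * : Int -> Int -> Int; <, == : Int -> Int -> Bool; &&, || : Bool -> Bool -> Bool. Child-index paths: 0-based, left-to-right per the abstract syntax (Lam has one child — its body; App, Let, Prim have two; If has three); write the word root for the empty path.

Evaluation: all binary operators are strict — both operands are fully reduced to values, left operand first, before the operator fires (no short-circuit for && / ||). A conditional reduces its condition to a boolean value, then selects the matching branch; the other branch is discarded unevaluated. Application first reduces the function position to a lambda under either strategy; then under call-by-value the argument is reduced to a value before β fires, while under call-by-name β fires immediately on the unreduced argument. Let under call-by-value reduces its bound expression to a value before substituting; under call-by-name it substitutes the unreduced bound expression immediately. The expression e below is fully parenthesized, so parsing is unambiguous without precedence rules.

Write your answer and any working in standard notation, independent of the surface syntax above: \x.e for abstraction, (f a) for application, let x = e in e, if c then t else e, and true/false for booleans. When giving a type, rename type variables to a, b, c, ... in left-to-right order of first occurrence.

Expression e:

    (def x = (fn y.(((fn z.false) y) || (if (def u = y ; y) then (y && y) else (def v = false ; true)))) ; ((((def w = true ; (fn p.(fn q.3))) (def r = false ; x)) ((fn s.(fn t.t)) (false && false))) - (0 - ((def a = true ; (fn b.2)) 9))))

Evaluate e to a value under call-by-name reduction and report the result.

Answer: 5

Trace:
step 0: (let x = (\y.(((\z.false) y) || (if (let u = y in y) then (y && y) else (let v = false in true)))) in ((((let w = true in (\p.(\q.3))) (let r = false in x)) ((\s.(\t.t)) (false && false))) - (0 - ((let a = true in (\b.2)) 9))))
step 1: [let@root] ((((let w = true in (\p.(\q.3))) (let r = false in (\y.(((\z.false) y) || (if (let u = y in y) then (y && y) else (let v = false in true)))))) ((\s.(\t.t)) (false && false))) - (0 - ((let a = true in (\b.2)) 9)))
step 2: [let@0.0.0] ((((\p.(\q.3)) (let r = false in (\y.(((\z.false) y) || (if (let u = y in y) then (y && y) else (let v = false in true)))))) ((\s.(\t.t)) (false && false))) - (0 - ((let a = true in (\b.2)) 9)))
step 3: [beta@0.0] (((\q.3) ((\s.(\t.t)) (false && false))) - (0 - ((let a = true in (\b.2)) 9)))
step 4: [beta@0] (3 - (0 - ((let a = true in (\b.2)) 9)))
step 5: [let@1.1.0] (3 - (0 - ((\b.2) 9)))
step 6: [beta@1.1] (3 - (0 - 2))
step 7: [delta@1] (3 - -2)
step 8: [delta@root] 5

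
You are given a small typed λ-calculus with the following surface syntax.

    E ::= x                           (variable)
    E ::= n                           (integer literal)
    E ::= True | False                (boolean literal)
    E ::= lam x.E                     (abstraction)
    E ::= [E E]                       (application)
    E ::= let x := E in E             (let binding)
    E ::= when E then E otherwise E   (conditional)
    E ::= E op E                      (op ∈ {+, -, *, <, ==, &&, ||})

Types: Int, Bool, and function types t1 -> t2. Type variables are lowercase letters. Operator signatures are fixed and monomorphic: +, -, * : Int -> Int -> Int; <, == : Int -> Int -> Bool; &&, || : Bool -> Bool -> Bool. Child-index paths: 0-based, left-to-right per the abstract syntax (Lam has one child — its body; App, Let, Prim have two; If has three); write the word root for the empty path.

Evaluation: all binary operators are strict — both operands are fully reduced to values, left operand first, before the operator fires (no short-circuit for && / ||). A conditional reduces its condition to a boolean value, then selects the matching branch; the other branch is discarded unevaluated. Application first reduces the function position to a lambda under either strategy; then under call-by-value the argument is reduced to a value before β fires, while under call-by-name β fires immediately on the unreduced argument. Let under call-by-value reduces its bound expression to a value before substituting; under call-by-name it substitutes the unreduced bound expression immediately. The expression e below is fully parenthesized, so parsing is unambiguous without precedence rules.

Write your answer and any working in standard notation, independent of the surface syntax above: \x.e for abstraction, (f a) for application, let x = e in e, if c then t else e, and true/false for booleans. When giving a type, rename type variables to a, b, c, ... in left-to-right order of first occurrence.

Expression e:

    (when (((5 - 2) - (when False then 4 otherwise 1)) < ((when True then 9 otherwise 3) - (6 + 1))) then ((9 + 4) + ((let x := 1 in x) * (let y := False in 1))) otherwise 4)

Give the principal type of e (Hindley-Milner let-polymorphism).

Answer: Int

Derivation:
  unify Int ~ Int
  unify Int ~ Int
  unify Int ~ Int
  unify Bool ~ Bool
  unify Int ~ Int
  unify Int ~ Int
  unify Int ~ Int
  unify Bool ~ Bool
  unify Int ~ Int
  unify Int ~ Int
  unify Int ~ Int
  unify Int ~ Int
  unify Int ~ Int
  unify Int ~ Int
  unify Bool ~ Bool
  unify Int ~ Int
  unify Int ~ Int
  unify Int ~ Int
let x : Int
x : Int
  unify Int ~ Int
let y : Bool
  unify Int ~ Int
  unify Int ~ Int
  unify Int ~ Int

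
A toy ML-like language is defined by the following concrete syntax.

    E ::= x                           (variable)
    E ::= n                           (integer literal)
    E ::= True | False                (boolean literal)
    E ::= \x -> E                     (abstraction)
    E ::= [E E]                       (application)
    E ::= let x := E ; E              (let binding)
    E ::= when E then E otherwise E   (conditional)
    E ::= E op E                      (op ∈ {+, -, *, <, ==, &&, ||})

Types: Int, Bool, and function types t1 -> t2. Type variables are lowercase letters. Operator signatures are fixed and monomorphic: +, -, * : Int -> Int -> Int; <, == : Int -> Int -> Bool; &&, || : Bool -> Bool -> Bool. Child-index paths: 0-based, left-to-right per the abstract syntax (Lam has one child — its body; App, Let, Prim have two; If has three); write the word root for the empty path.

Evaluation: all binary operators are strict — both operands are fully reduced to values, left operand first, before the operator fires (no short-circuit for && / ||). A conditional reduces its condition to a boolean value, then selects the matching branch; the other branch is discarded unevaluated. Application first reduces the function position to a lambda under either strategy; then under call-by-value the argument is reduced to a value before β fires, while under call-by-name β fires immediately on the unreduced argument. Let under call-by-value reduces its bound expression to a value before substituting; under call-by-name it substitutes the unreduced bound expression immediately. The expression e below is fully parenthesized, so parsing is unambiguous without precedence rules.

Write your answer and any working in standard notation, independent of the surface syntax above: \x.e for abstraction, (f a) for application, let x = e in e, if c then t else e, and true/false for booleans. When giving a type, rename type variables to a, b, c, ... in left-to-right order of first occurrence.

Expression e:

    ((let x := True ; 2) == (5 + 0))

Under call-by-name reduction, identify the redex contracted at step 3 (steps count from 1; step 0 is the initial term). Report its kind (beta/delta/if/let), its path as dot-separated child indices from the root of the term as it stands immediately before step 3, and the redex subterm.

Answer: delta at root : (2 == 5)

Working:
step 0: ((let x = true in 2) == (5 + 0))
step 1: [let@0] (2 == (5 + 0))
step 2: [delta@1] (2 == 5)
step 3: [delta@root] false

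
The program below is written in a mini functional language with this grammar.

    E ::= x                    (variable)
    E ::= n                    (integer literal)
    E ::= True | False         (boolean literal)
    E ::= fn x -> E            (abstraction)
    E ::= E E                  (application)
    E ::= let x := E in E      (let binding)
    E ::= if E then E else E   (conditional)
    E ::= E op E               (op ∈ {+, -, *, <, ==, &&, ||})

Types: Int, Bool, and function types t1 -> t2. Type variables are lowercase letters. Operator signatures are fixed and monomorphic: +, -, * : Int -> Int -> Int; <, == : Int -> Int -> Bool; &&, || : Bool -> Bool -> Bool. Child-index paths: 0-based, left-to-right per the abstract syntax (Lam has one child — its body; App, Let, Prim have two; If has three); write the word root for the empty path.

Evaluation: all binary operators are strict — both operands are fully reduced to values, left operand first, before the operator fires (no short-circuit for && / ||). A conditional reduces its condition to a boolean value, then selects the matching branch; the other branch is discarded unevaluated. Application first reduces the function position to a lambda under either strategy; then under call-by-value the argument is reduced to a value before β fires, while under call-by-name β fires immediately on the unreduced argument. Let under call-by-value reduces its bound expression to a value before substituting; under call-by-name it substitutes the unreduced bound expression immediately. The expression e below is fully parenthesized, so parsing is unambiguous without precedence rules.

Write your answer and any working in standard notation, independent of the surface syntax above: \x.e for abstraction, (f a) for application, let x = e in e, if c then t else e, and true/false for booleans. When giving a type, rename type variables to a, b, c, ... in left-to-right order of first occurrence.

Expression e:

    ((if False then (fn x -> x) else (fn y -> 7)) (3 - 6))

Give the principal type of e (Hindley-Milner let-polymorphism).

Working:
  unify Bool ~ Bool
x : a
\x._ : a -> a
\y._ : b -> Int
  unify a -> a ~ b -> Int
  unify a ~ b
  unify b ~ Int
  unify Int ~ Int
  unify Int ~ Int
  unify Int -> Int ~ Int -> c
  unify Int ~ Int
  unify Int ~ c
_ _ : Int

Answer: Int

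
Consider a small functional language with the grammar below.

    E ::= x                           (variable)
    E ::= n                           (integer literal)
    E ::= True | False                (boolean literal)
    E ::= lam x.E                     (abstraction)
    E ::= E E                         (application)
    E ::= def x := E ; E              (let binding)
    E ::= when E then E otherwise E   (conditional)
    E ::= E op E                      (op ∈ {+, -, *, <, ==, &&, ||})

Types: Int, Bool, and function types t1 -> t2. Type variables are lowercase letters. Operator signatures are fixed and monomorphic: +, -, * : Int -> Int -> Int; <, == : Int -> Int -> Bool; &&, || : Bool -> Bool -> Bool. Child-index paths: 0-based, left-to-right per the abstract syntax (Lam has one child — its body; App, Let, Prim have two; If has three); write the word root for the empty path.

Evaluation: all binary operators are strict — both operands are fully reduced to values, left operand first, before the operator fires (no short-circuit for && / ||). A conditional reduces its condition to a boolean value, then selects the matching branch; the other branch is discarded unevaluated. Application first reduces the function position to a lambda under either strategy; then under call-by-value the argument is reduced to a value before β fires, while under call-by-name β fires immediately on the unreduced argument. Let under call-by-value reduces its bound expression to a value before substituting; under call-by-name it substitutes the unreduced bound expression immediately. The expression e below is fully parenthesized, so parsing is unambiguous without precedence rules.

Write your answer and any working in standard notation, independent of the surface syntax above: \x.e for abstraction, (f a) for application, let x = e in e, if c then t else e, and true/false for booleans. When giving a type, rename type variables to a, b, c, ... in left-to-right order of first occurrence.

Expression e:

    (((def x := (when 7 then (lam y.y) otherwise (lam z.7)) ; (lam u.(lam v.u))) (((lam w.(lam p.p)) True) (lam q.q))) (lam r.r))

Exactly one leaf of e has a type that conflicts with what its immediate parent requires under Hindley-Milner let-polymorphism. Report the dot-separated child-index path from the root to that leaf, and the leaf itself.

Answer: 0.0.0.0 : 7

Working:
  unify Int ~ Bool
  FAIL: mismatch Int ~ Bool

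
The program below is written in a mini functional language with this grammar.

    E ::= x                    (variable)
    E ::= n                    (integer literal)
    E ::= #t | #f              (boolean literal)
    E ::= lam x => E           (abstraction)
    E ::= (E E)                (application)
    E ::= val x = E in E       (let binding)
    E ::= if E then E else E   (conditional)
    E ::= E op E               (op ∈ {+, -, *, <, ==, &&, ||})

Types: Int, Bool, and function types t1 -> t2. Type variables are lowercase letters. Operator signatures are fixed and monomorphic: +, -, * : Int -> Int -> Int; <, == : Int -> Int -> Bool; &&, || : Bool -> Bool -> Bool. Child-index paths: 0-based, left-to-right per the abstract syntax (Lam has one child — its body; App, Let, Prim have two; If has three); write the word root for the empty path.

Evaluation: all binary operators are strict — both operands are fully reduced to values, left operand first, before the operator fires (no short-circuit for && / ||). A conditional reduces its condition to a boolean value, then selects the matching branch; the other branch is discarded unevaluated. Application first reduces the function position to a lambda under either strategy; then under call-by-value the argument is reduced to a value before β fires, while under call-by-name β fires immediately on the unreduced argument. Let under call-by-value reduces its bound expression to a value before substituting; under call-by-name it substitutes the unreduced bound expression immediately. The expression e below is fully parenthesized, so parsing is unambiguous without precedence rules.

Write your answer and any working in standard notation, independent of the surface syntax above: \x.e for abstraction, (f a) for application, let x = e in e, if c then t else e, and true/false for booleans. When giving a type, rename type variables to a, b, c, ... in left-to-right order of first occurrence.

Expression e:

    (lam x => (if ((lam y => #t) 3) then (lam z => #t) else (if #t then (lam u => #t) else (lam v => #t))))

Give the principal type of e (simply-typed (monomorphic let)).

Derivation:
\y._ : b -> Bool
  unify b -> Bool ~ Int -> c
  unify b ~ Int
  unify Bool ~ c
_ _ : Bool
  unify Bool ~ Bool
\z._ : d -> Bool
  unify Bool ~ Bool
\u._ : e -> Bool
\v._ : f -> Bool
  unify e -> Bool ~ f -> Bool
  unify e ~ f
  unify Bool ~ Bool
  unify d -> Bool ~ f -> Bool
  unify d ~ f
  unify Bool ~ Bool
\x._ : a -> f -> Bool

Answer: a -> b -> Bool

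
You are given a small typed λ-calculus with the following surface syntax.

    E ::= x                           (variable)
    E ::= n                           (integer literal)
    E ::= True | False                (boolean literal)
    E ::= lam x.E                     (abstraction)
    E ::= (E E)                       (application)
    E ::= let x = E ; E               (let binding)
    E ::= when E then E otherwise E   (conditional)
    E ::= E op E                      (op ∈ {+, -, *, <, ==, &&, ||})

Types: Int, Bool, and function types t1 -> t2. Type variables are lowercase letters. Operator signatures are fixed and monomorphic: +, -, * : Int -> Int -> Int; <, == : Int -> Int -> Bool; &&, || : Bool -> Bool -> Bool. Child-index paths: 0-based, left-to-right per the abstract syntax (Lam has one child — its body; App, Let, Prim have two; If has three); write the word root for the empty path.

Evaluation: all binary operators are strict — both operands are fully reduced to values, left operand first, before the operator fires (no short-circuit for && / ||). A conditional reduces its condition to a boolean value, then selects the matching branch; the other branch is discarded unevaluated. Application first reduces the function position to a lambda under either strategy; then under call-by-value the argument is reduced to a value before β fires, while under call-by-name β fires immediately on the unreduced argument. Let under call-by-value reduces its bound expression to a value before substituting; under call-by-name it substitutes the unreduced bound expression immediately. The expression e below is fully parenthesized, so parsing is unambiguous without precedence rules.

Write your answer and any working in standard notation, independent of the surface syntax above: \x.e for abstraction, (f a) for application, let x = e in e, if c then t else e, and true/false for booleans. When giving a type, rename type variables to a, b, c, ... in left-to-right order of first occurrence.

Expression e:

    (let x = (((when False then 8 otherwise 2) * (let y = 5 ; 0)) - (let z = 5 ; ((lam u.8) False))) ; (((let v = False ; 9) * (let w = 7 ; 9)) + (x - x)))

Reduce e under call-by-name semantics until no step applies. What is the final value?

Answer: 81

Trace:
step 0: (let x = (((if false then 8 else 2) * (let y = 5 in 0)) - (let z = 5 in ((\u.8) false))) in (((let v = false in 9) * (let w = 7 in 9)) + (x - x)))
step 1: [let@root] (((let v = false in 9) * (let w = 7 in 9)) + ((((if false then 8 else 2) * (let y = 5 in 0)) - (let z = 5 in ((\u.8) false))) - (((if false then 8 else 2) * (let y = 5 in 0)) - (let z = 5 in ((\u.8) false)))))
step 2: [let@0.0] ((9 * (let w = 7 in 9)) + ((((if false then 8 else 2) * (let y = 5 in 0)) - (let z = 5 in ((\u.8) false))) - (((if false then 8 else 2) * (let y = 5 in 0)) - (let z = 5 in ((\u.8) false)))))
step 3: [let@0.1] ((9 * 9) + ((((if false then 8 else 2) * (let y = 5 in 0)) - (let z = 5 in ((\u.8) false))) - (((if false then 8 else 2) * (let y = 5 in 0)) - (let z = 5 in ((\u.8) false)))))
step 4: [delta@0] (81 + ((((if false then 8 else 2) * (let y = 5 in 0)) - (let z = 5 in ((\u.8) false))) - (((if false then 8 else 2) * (let y = 5 in 0)) - (let z = 5 in ((\u.8) false)))))
step 5: [if@1.0.0.0] (81 + (((2 * (let y = 5 in 0)) - (let z = 5 in ((\u.8) false))) - (((if false then 8 else 2) * (let y = 5 in 0)) - (let z = 5 in ((\u.8) false)))))
step 6: [let@1.0.0.1] (81 + (((2 * 0) - (let z = 5 in ((\u.8) false))) - (((if false then 8 else 2) * (let y = 5 in 0)) - (let z = 5 in ((\u.8) false)))))
step 7: [delta@1.0.0] (81 + ((0 - (let z = 5 in ((\u.8) false))) - (((if false then 8 else 2) * (let y = 5 in 0)) - (let z = 5 in ((\u.8) false)))))
step 8: [let@1.0.1] (81 + ((0 - ((\u.8) false)) - (((if false then 8 else 2) * (let y = 5 in 0)) - (let z = 5 in ((\u.8) false)))))
step 9: [beta@1.0.1] (81 + ((0 - 8) - (((if false then 8 else 2) * (let y = 5 in 0)) - (let z = 5 in ((\u.8) false)))))
step 10: [delta@1.0] (81 + (-8 - (((if false then 8 else 2) * (let y = 5 in 0)) - (let z = 5 in ((\u.8) false)))))
step 11: [if@1.1.0.0] (81 + (-8 - ((2 * (let y = 5 in 0)) - (let z = 5 in ((\u.8) false)))))
step 12: [let@1.1.0.1] (81 + (-8 - ((2 * 0) - (let z = 5 in ((\u.8) false)))))
step 13: [delta@1.1.0] (81 + (-8 - (0 - (let z = 5 in ((\u.8) false)))))
step 14: [let@1.1.1] (81 + (-8 - (0 - ((\u.8) false))))
step 15: [beta@1.1.1] (81 + (-8 - (0 - 8)))
step 16: [delta@1.1] (81 + (-8 - -8))
step 17: [delta@1] (81 + 0)
step 18: [delta@root] 81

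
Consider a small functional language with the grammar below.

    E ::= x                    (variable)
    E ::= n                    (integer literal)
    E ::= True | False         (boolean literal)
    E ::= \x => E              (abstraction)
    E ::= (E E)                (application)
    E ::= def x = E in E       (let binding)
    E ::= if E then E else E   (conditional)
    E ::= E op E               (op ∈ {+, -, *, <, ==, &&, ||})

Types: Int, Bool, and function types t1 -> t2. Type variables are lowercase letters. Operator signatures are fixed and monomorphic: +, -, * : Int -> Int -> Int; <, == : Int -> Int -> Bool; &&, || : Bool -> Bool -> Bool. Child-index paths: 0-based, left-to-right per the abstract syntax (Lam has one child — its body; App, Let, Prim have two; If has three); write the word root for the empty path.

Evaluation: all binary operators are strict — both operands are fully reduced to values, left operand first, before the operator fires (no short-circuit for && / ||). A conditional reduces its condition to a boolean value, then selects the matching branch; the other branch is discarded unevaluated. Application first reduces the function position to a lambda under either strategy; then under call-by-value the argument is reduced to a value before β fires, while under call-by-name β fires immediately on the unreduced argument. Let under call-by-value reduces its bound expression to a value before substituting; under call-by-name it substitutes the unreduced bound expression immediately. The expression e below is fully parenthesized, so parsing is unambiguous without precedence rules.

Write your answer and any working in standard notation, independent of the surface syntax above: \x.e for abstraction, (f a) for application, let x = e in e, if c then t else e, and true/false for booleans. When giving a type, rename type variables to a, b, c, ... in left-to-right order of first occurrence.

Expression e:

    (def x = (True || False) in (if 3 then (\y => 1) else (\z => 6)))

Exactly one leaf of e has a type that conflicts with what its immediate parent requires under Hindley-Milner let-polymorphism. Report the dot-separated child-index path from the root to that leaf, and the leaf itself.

Derivation:
  unify Bool ~ Bool
  unify Bool ~ Bool
let x : Bool
  unify Int ~ Bool
  FAIL: mismatch Int ~ Bool

Answer: 1.0 : 3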